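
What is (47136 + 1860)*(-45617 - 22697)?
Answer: -3347112744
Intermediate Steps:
(47136 + 1860)*(-45617 - 22697) = 48996*(-68314) = -3347112744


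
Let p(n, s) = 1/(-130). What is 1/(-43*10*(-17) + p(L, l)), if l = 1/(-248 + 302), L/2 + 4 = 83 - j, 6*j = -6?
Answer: 130/950299 ≈ 0.00013680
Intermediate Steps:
j = -1 (j = (⅙)*(-6) = -1)
L = 160 (L = -8 + 2*(83 - 1*(-1)) = -8 + 2*(83 + 1) = -8 + 2*84 = -8 + 168 = 160)
l = 1/54 ≈ 0.018519
p(n, s) = -1/130
1/(-43*10*(-17) + p(L, l)) = 1/(-43*10*(-17) - 1/130) = 1/(-430*(-17) - 1/130) = 1/(7310 - 1/130) = 1/(950299/130) = 130/950299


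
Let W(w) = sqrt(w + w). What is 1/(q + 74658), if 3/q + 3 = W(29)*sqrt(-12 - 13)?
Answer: 36308671/2710732535547 + 5*I*sqrt(58)/2710732535547 ≈ 1.3394e-5 + 1.4047e-11*I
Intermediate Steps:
W(w) = sqrt(2)*sqrt(w) (W(w) = sqrt(2*w) = sqrt(2)*sqrt(w))
q = 3/(-3 + 5*I*sqrt(58)) (q = 3/(-3 + (sqrt(2)*sqrt(29))*sqrt(-12 - 13)) = 3/(-3 + sqrt(58)*sqrt(-25)) = 3/(-3 + sqrt(58)*(5*I)) = 3/(-3 + 5*I*sqrt(58)) ≈ -0.0061686 - 0.078298*I)
1/(q + 74658) = 1/((-9/1459 - 15*I*sqrt(58)/1459) + 74658) = 1/(108926013/1459 - 15*I*sqrt(58)/1459)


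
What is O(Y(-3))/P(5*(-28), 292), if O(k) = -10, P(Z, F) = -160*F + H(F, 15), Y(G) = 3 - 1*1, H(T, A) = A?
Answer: 2/9341 ≈ 0.00021411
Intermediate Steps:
Y(G) = 2 (Y(G) = 3 - 1 = 2)
P(Z, F) = 15 - 160*F (P(Z, F) = -160*F + 15 = 15 - 160*F)
O(Y(-3))/P(5*(-28), 292) = -10/(15 - 160*292) = -10/(15 - 46720) = -10/(-46705) = -10*(-1/46705) = 2/9341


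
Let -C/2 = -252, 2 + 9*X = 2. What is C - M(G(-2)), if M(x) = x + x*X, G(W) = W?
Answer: 506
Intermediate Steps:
X = 0 (X = -2/9 + (⅑)*2 = -2/9 + 2/9 = 0)
C = 504 (C = -2*(-252) = 504)
M(x) = x (M(x) = x + x*0 = x + 0 = x)
C - M(G(-2)) = 504 - 1*(-2) = 504 + 2 = 506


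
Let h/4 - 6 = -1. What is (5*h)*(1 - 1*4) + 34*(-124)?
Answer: -4516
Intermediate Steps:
h = 20 (h = 24 + 4*(-1) = 24 - 4 = 20)
(5*h)*(1 - 1*4) + 34*(-124) = (5*20)*(1 - 1*4) + 34*(-124) = 100*(1 - 4) - 4216 = 100*(-3) - 4216 = -300 - 4216 = -4516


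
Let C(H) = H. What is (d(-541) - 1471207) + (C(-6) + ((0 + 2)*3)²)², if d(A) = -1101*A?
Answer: -874666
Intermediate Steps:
(d(-541) - 1471207) + (C(-6) + ((0 + 2)*3)²)² = (-1101*(-541) - 1471207) + (-6 + ((0 + 2)*3)²)² = (595641 - 1471207) + (-6 + (2*3)²)² = -875566 + (-6 + 6²)² = -875566 + (-6 + 36)² = -875566 + 30² = -875566 + 900 = -874666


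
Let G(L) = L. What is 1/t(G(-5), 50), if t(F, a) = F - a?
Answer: -1/55 ≈ -0.018182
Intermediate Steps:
1/t(G(-5), 50) = 1/(-5 - 1*50) = 1/(-5 - 50) = 1/(-55) = -1/55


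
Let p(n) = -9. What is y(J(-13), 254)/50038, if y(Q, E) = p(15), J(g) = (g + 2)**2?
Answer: -9/50038 ≈ -0.00017986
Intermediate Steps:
J(g) = (2 + g)**2
y(Q, E) = -9
y(J(-13), 254)/50038 = -9/50038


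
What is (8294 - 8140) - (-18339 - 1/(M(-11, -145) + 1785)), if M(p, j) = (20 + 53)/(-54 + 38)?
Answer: 526810107/28487 ≈ 18493.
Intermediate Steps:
M(p, j) = -73/16 (M(p, j) = 73/(-16) = 73*(-1/16) = -73/16)
(8294 - 8140) - (-18339 - 1/(M(-11, -145) + 1785)) = (8294 - 8140) - (-18339 - 1/(-73/16 + 1785)) = 154 - (-18339 - 1/28487/16) = 154 - (-18339 - 1*16/28487) = 154 - (-18339 - 16/28487) = 154 - 1*(-522423109/28487) = 154 + 522423109/28487 = 526810107/28487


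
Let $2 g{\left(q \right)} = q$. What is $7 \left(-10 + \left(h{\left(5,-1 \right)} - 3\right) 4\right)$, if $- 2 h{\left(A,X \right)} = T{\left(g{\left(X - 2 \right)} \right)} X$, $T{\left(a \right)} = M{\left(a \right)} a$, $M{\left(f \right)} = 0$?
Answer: $-154$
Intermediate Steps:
$g{\left(q \right)} = \frac{q}{2}$
$T{\left(a \right)} = 0$ ($T{\left(a \right)} = 0 a = 0$)
$h{\left(A,X \right)} = 0$ ($h{\left(A,X \right)} = - \frac{0 X}{2} = \left(- \frac{1}{2}\right) 0 = 0$)
$7 \left(-10 + \left(h{\left(5,-1 \right)} - 3\right) 4\right) = 7 \left(-10 + \left(0 - 3\right) 4\right) = 7 \left(-10 - 12\right) = 7 \left(-22\right) = -154$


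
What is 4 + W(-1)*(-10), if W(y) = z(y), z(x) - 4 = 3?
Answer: -66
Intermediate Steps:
z(x) = 7 (z(x) = 4 + 3 = 7)
W(y) = 7
4 + W(-1)*(-10) = 4 + 7*(-10) = 4 - 70 = -66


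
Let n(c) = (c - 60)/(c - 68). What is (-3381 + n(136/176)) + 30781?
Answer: 40525903/1479 ≈ 27401.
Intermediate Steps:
n(c) = (-60 + c)/(-68 + c)
(-3381 + n(136/176)) + 30781 = (-3381 + (-60 + 136/176)/(-68 + 136/176)) + 30781 = (-3381 + (-60 + 136*(1/176))/(-68 + 136*(1/176))) + 30781 = (-3381 + (-60 + 17/22)/(-68 + 17/22)) + 30781 = (-3381 - 1303/22/(-1479/22)) + 30781 = (-3381 - 22/1479*(-1303/22)) + 30781 = (-3381 + 1303/1479) + 30781 = -4999196/1479 + 30781 = 40525903/1479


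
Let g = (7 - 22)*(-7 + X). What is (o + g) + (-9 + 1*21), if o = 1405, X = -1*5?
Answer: 1597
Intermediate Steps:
X = -5
g = 180 (g = (7 - 22)*(-7 - 5) = -15*(-12) = 180)
(o + g) + (-9 + 1*21) = (1405 + 180) + (-9 + 1*21) = 1585 + (-9 + 21) = 1585 + 12 = 1597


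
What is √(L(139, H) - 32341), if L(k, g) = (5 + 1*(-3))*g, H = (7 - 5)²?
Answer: I*√32333 ≈ 179.81*I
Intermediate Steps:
H = 4 (H = 2² = 4)
L(k, g) = 2*g (L(k, g) = (5 - 3)*g = 2*g)
√(L(139, H) - 32341) = √(2*4 - 32341) = √(8 - 32341) = √(-32333) = I*√32333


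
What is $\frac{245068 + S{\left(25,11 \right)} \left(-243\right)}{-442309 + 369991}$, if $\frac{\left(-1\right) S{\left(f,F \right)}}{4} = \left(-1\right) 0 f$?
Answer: $- \frac{122534}{36159} \approx -3.3888$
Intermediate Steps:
$S{\left(f,F \right)} = 0$ ($S{\left(f,F \right)} = - 4 \left(-1\right) 0 f = - 4 \cdot 0 f = \left(-4\right) 0 = 0$)
$\frac{245068 + S{\left(25,11 \right)} \left(-243\right)}{-442309 + 369991} = \frac{245068 + 0 \left(-243\right)}{-442309 + 369991} = \frac{245068 + 0}{-72318} = 245068 \left(- \frac{1}{72318}\right) = - \frac{122534}{36159}$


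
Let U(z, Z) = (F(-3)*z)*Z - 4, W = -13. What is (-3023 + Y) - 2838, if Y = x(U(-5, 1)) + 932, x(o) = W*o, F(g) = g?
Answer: -5072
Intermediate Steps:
U(z, Z) = -4 - 3*Z*z (U(z, Z) = (-3*z)*Z - 4 = -3*Z*z - 4 = -4 - 3*Z*z)
x(o) = -13*o
Y = 789 (Y = -13*(-4 - 3*1*(-5)) + 932 = -13*(-4 + 15) + 932 = -13*11 + 932 = -143 + 932 = 789)
(-3023 + Y) - 2838 = (-3023 + 789) - 2838 = -2234 - 2838 = -5072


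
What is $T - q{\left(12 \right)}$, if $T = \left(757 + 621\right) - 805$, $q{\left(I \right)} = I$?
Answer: $561$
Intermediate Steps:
$T = 573$ ($T = 1378 - 805 = 573$)
$T - q{\left(12 \right)} = 573 - 12 = 561$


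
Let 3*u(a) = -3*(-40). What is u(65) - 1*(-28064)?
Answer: 28104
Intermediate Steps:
u(a) = 40 (u(a) = (-3*(-40))/3 = (⅓)*120 = 40)
u(65) - 1*(-28064) = 40 - 1*(-28064) = 40 + 28064 = 28104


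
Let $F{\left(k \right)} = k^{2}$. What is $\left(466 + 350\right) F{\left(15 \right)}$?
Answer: $183600$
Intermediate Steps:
$\left(466 + 350\right) F{\left(15 \right)} = \left(466 + 350\right) 15^{2} = 816 \cdot 225 = 183600$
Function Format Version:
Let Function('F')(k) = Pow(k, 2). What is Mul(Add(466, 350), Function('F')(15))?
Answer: 183600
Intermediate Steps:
Mul(Add(466, 350), Function('F')(15)) = Mul(Add(466, 350), Pow(15, 2)) = Mul(816, 225) = 183600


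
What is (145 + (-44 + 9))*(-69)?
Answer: -7590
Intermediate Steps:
(145 + (-44 + 9))*(-69) = (145 - 35)*(-69) = 110*(-69) = -7590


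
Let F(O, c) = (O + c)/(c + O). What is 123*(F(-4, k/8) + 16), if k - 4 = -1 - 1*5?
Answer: 2091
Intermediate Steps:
k = -2 (k = 4 + (-1 - 1*5) = 4 + (-1 - 5) = 4 - 6 = -2)
F(O, c) = 1 (F(O, c) = (O + c)/(O + c) = 1)
123*(F(-4, k/8) + 16) = 123*(1 + 16) = 123*17 = 2091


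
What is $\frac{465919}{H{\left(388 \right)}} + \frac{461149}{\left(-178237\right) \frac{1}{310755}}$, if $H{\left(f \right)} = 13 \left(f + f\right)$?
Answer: $- \frac{1445571314404757}{1798054856} \approx -8.0396 \cdot 10^{5}$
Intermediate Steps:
$H{\left(f \right)} = 26 f$ ($H{\left(f \right)} = 13 \cdot 2 f = 26 f$)
$\frac{465919}{H{\left(388 \right)}} + \frac{461149}{\left(-178237\right) \frac{1}{310755}} = \frac{465919}{26 \cdot 388} + \frac{461149}{\left(-178237\right) \frac{1}{310755}} = \frac{465919}{10088} + \frac{461149}{\left(-178237\right) \frac{1}{310755}} = 465919 \cdot \frac{1}{10088} + \frac{461149}{- \frac{178237}{310755}} = \frac{465919}{10088} + 461149 \left(- \frac{310755}{178237}\right) = \frac{465919}{10088} - \frac{143304357495}{178237} = - \frac{1445571314404757}{1798054856}$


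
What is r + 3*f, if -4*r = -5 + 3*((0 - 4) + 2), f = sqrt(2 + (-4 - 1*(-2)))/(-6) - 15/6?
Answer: -19/4 ≈ -4.7500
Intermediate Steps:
f = -5/2 (f = sqrt(2 + (-4 + 2))*(-1/6) - 15*1/6 = sqrt(2 - 2)*(-1/6) - 5/2 = sqrt(0)*(-1/6) - 5/2 = 0*(-1/6) - 5/2 = 0 - 5/2 = -5/2 ≈ -2.5000)
r = 11/4 (r = -(-5 + 3*((0 - 4) + 2))/4 = -(-5 + 3*(-4 + 2))/4 = -(-5 + 3*(-2))/4 = -(-5 - 6)/4 = -1/4*(-11) = 11/4 ≈ 2.7500)
r + 3*f = 11/4 + 3*(-5/2) = 11/4 - 15/2 = -19/4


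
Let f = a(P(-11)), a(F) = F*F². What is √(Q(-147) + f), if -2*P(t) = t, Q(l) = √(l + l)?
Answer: √(2662 + 112*I*√6)/4 ≈ 12.916 + 0.66378*I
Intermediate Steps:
Q(l) = √2*√l (Q(l) = √(2*l) = √2*√l)
P(t) = -t/2
a(F) = F³
f = 1331/8 (f = (-½*(-11))³ = (11/2)³ = 1331/8 ≈ 166.38)
√(Q(-147) + f) = √(√2*√(-147) + 1331/8) = √(√2*(7*I*√3) + 1331/8) = √(7*I*√6 + 1331/8) = √(1331/8 + 7*I*√6)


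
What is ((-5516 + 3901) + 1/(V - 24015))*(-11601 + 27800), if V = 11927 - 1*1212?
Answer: -347946436699/13300 ≈ -2.6161e+7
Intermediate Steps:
V = 10715 (V = 11927 - 1212 = 10715)
((-5516 + 3901) + 1/(V - 24015))*(-11601 + 27800) = ((-5516 + 3901) + 1/(10715 - 24015))*(-11601 + 27800) = (-1615 + 1/(-13300))*16199 = (-1615 - 1/13300)*16199 = -21479501/13300*16199 = -347946436699/13300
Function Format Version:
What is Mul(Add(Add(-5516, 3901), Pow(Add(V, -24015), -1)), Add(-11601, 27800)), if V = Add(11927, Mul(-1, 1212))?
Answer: Rational(-347946436699, 13300) ≈ -2.6161e+7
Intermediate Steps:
V = 10715 (V = Add(11927, -1212) = 10715)
Mul(Add(Add(-5516, 3901), Pow(Add(V, -24015), -1)), Add(-11601, 27800)) = Mul(Add(Add(-5516, 3901), Pow(Add(10715, -24015), -1)), Add(-11601, 27800)) = Mul(Add(-1615, Pow(-13300, -1)), 16199) = Mul(Add(-1615, Rational(-1, 13300)), 16199) = Mul(Rational(-21479501, 13300), 16199) = Rational(-347946436699, 13300)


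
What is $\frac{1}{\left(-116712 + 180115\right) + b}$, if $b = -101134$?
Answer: $- \frac{1}{37731} \approx -2.6503 \cdot 10^{-5}$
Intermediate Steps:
$\frac{1}{\left(-116712 + 180115\right) + b} = \frac{1}{\left(-116712 + 180115\right) - 101134} = \frac{1}{63403 - 101134} = \frac{1}{-37731} = - \frac{1}{37731}$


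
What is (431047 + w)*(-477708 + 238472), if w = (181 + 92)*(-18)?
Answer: -101946354388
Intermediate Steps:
w = -4914 (w = 273*(-18) = -4914)
(431047 + w)*(-477708 + 238472) = (431047 - 4914)*(-477708 + 238472) = 426133*(-239236) = -101946354388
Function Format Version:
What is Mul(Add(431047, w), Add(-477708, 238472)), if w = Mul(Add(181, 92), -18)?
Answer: -101946354388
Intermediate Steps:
w = -4914 (w = Mul(273, -18) = -4914)
Mul(Add(431047, w), Add(-477708, 238472)) = Mul(Add(431047, -4914), Add(-477708, 238472)) = Mul(426133, -239236) = -101946354388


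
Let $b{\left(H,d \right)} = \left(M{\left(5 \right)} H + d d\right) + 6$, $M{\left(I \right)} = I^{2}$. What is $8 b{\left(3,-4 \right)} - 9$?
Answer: $767$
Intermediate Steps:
$b{\left(H,d \right)} = 6 + d^{2} + 25 H$ ($b{\left(H,d \right)} = \left(5^{2} H + d d\right) + 6 = \left(25 H + d^{2}\right) + 6 = \left(d^{2} + 25 H\right) + 6 = 6 + d^{2} + 25 H$)
$8 b{\left(3,-4 \right)} - 9 = 8 \left(6 + \left(-4\right)^{2} + 25 \cdot 3\right) - 9 = 8 \left(6 + 16 + 75\right) - 9 = 8 \cdot 97 - 9 = 776 - 9 = 767$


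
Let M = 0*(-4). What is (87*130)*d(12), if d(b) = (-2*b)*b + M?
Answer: -3257280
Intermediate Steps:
M = 0
d(b) = -2*b² (d(b) = (-2*b)*b + 0 = -2*b² + 0 = -2*b²)
(87*130)*d(12) = (87*130)*(-2*12²) = 11310*(-2*144) = 11310*(-288) = -3257280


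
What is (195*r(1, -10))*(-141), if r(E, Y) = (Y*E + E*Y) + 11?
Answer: 247455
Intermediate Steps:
r(E, Y) = 11 + 2*E*Y (r(E, Y) = (E*Y + E*Y) + 11 = 2*E*Y + 11 = 11 + 2*E*Y)
(195*r(1, -10))*(-141) = (195*(11 + 2*1*(-10)))*(-141) = (195*(11 - 20))*(-141) = (195*(-9))*(-141) = -1755*(-141) = 247455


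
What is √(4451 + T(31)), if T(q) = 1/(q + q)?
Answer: √17109706/62 ≈ 66.716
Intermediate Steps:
T(q) = 1/(2*q)
√(4451 + T(31)) = √(4451 + (½)/31) = √(4451 + (½)*(1/31)) = √(4451 + 1/62) = √(275963/62) = √17109706/62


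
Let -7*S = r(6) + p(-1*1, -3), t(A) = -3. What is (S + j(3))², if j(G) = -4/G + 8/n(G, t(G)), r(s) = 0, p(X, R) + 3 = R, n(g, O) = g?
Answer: 2116/441 ≈ 4.7982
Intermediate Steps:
p(X, R) = -3 + R
j(G) = 4/G (j(G) = -4/G + 8/G = 4/G)
S = 6/7 (S = -(0 + (-3 - 3))/7 = -(0 - 6)/7 = -⅐*(-6) = 6/7 ≈ 0.85714)
(S + j(3))² = (6/7 + 4/3)² = (46/21)² = 2116/441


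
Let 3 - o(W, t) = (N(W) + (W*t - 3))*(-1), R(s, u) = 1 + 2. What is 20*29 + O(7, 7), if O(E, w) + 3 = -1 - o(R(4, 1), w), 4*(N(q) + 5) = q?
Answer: 2237/4 ≈ 559.25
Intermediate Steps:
N(q) = -5 + q/4
R(s, u) = 3
o(W, t) = -5 + W/4 + W*t (o(W, t) = 3 - ((-5 + W/4) + (W*t - 3))*(-1) = 3 - ((-5 + W/4) + (-3 + W*t))*(-1) = 3 - (-8 + W/4 + W*t)*(-1) = 3 - (8 - W/4 - W*t) = 3 + (-8 + W/4 + W*t) = -5 + W/4 + W*t)
O(E, w) = 1/4 - 3*w (O(E, w) = -3 + (-1 - (-5 + (1/4)*3 + 3*w)) = -3 + (-1 - (-5 + 3/4 + 3*w)) = -3 + (-1 - (-17/4 + 3*w)) = -3 + (-1 + (17/4 - 3*w)) = -3 + (13/4 - 3*w) = 1/4 - 3*w)
20*29 + O(7, 7) = 20*29 + (1/4 - 3*7) = 580 + (1/4 - 21) = 580 - 83/4 = 2237/4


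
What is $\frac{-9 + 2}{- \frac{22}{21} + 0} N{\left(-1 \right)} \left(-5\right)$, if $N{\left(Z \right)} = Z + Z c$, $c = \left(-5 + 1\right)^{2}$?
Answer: $\frac{12495}{22} \approx 567.95$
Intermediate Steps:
$c = 16$ ($c = \left(-4\right)^{2} = 16$)
$N{\left(Z \right)} = 17 Z$ ($N{\left(Z \right)} = Z + Z 16 = Z + 16 Z = 17 Z$)
$\frac{-9 + 2}{- \frac{22}{21} + 0} N{\left(-1 \right)} \left(-5\right) = \frac{-9 + 2}{- \frac{22}{21} + 0} \cdot 17 \left(-1\right) \left(-5\right) = - \frac{7}{\left(-22\right) \frac{1}{21} + 0} \left(-17\right) \left(-5\right) = - \frac{7}{- \frac{22}{21} + 0} \left(-17\right) \left(-5\right) = - \frac{7}{- \frac{22}{21}} \left(-17\right) \left(-5\right) = \left(-7\right) \left(- \frac{21}{22}\right) \left(-17\right) \left(-5\right) = \frac{147}{22} \left(-17\right) \left(-5\right) = \left(- \frac{2499}{22}\right) \left(-5\right) = \frac{12495}{22}$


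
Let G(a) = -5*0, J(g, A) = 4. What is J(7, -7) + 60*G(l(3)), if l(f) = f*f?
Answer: 4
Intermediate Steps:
l(f) = f²
G(a) = 0
J(7, -7) + 60*G(l(3)) = 4 + 60*0 = 4 + 0 = 4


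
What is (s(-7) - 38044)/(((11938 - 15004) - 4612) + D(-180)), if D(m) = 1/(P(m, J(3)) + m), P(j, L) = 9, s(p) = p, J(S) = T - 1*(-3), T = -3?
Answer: 6506721/1312939 ≈ 4.9558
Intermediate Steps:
J(S) = 0 (J(S) = -3 - 1*(-3) = -3 + 3 = 0)
D(m) = 1/(9 + m)
(s(-7) - 38044)/(((11938 - 15004) - 4612) + D(-180)) = (-7 - 38044)/(((11938 - 15004) - 4612) + 1/(9 - 180)) = -38051/((-3066 - 4612) + 1/(-171)) = -38051/(-7678 - 1/171) = -38051/(-1312939/171) = -38051*(-171/1312939) = 6506721/1312939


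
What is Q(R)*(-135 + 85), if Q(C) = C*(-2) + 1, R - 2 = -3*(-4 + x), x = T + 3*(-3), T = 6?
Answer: 2250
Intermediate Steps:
x = -3 (x = 6 + 3*(-3) = 6 - 9 = -3)
R = 23 (R = 2 - 3*(-4 - 3) = 2 - 3*(-7) = 2 + 21 = 23)
Q(C) = 1 - 2*C (Q(C) = -2*C + 1 = 1 - 2*C)
Q(R)*(-135 + 85) = (1 - 2*23)*(-135 + 85) = (1 - 46)*(-50) = -45*(-50) = 2250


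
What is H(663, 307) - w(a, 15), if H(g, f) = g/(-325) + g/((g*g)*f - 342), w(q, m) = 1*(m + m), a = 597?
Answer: -36030934522/1124561175 ≈ -32.040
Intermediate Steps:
w(q, m) = 2*m (w(q, m) = 1*(2*m) = 2*m)
H(g, f) = -g/325 + g/(-342 + f*g²) (H(g, f) = g*(-1/325) + g/(g²*f - 342) = -g/325 + g/(f*g² - 342) = -g/325 + g/(-342 + f*g²))
H(663, 307) - w(a, 15) = (1/325)*663*(667 - 1*307*663²)/(-342 + 307*663²) - 2*15 = (1/325)*663*(667 - 1*307*439569)/(-342 + 307*439569) - 1*30 = (1/325)*663*(667 - 134947683)/(-342 + 134947683) - 30 = (1/325)*663*(-134947016)/134947341 - 30 = (1/325)*663*(1/134947341)*(-134947016) - 30 = -2294099272/1124561175 - 30 = -36030934522/1124561175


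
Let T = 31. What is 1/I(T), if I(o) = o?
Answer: 1/31 ≈ 0.032258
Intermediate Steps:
1/I(T) = 1/31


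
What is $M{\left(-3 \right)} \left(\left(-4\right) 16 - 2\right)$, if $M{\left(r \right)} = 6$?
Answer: $-396$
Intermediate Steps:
$M{\left(-3 \right)} \left(\left(-4\right) 16 - 2\right) = 6 \left(\left(-4\right) 16 - 2\right) = 6 \left(-64 - 2\right) = 6 \left(-66\right) = -396$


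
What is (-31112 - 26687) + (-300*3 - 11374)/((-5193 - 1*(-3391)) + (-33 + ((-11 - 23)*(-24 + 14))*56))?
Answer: -994444069/17205 ≈ -57800.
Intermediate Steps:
(-31112 - 26687) + (-300*3 - 11374)/((-5193 - 1*(-3391)) + (-33 + ((-11 - 23)*(-24 + 14))*56)) = -57799 + (-900 - 11374)/((-5193 + 3391) + (-33 - 34*(-10)*56)) = -57799 - 12274/(-1802 + (-33 + 340*56)) = -57799 - 12274/(-1802 + (-33 + 19040)) = -57799 - 12274/(-1802 + 19007) = -57799 - 12274/17205 = -994444069/17205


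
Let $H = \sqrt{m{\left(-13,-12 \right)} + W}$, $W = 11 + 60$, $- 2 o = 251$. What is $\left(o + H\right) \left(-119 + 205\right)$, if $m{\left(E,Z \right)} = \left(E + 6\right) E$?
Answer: $-10793 + 774 \sqrt{2} \approx -9698.4$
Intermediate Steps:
$o = - \frac{251}{2}$ ($o = \left(- \frac{1}{2}\right) 251 = - \frac{251}{2} \approx -125.5$)
$W = 71$
$m{\left(E,Z \right)} = E \left(6 + E\right)$ ($m{\left(E,Z \right)} = \left(6 + E\right) E = E \left(6 + E\right)$)
$H = 9 \sqrt{2}$ ($H = \sqrt{- 13 \left(6 - 13\right) + 71} = \sqrt{\left(-13\right) \left(-7\right) + 71} = \sqrt{91 + 71} = \sqrt{162} = 9 \sqrt{2} \approx 12.728$)
$\left(o + H\right) \left(-119 + 205\right) = \left(- \frac{251}{2} + 9 \sqrt{2}\right) \left(-119 + 205\right) = \left(- \frac{251}{2} + 9 \sqrt{2}\right) 86 = -10793 + 774 \sqrt{2}$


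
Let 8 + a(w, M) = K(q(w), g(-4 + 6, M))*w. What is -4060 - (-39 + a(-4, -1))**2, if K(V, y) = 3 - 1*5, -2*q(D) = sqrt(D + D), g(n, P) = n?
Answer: -5581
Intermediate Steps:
q(D) = -sqrt(2)*sqrt(D)/2 (q(D) = -sqrt(D + D)/2 = -sqrt(2)*sqrt(D)/2)
K(V, y) = -2 (K(V, y) = 3 - 5 = -2)
a(w, M) = -8 - 2*w
-4060 - (-39 + a(-4, -1))**2 = -4060 - (-39 + (-8 - 2*(-4)))**2 = -4060 - (-39 + (-8 + 8))**2 = -4060 - (-39 + 0)**2 = -4060 - 1*(-39)**2 = -4060 - 1*1521 = -4060 - 1521 = -5581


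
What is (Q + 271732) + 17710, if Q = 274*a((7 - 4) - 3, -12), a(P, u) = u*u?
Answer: 328898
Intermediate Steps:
a(P, u) = u²
Q = 39456 (Q = 274*(-12)² = 274*144 = 39456)
(Q + 271732) + 17710 = (39456 + 271732) + 17710 = 311188 + 17710 = 328898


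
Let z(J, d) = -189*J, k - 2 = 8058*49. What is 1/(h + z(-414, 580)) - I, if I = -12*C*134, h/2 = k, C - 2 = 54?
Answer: 78155720833/867934 ≈ 90048.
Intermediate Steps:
C = 56 (C = 2 + 54 = 56)
k = 394844 (k = 2 + 8058*49 = 2 + 394842 = 394844)
h = 789688 (h = 2*394844 = 789688)
I = -90048 (I = -12*56*134 = -672*134 = -90048)
1/(h + z(-414, 580)) - I = 1/(789688 - 189*(-414)) - 1*(-90048) = 1/(789688 + 78246) + 90048 = 1/867934 + 90048 = 78155720833/867934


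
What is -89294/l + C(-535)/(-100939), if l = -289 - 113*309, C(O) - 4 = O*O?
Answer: -531865554/1776829217 ≈ -0.29933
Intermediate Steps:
C(O) = 4 + O**2 (C(O) = 4 + O*O = 4 + O**2)
l = -35206 (l = -289 - 34917 = -35206)
-89294/l + C(-535)/(-100939) = -89294/(-35206) + (4 + (-535)**2)/(-100939) = -89294*(-1/35206) + (4 + 286225)*(-1/100939) = 44647/17603 + 286229*(-1/100939) = 44647/17603 - 286229/100939 = -531865554/1776829217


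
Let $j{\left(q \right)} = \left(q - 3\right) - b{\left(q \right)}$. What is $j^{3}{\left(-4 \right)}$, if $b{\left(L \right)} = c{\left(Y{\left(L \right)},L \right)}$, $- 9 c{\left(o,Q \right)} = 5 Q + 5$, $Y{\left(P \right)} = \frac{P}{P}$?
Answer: $- \frac{17576}{27} \approx -650.96$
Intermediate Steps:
$Y{\left(P \right)} = 1$
$c{\left(o,Q \right)} = - \frac{5}{9} - \frac{5 Q}{9}$ ($c{\left(o,Q \right)} = - \frac{5 Q + 5}{9} = - \frac{5 + 5 Q}{9} = - \frac{5}{9} - \frac{5 Q}{9}$)
$b{\left(L \right)} = - \frac{5}{9} - \frac{5 L}{9}$
$j{\left(q \right)} = - \frac{22}{9} + \frac{14 q}{9}$ ($j{\left(q \right)} = \left(q - 3\right) - \left(- \frac{5}{9} - \frac{5 q}{9}\right) = \left(-3 + q\right) + \left(\frac{5}{9} + \frac{5 q}{9}\right) = - \frac{22}{9} + \frac{14 q}{9}$)
$j^{3}{\left(-4 \right)} = \left(- \frac{22}{9} + \frac{14}{9} \left(-4\right)\right)^{3} = \left(- \frac{22}{9} - \frac{56}{9}\right)^{3} = \left(- \frac{26}{3}\right)^{3} = - \frac{17576}{27}$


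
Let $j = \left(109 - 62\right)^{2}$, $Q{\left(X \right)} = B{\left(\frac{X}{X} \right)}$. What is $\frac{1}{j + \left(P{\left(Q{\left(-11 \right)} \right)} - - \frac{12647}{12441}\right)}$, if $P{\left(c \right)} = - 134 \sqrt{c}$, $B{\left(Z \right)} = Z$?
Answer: $\frac{12441}{25827722} \approx 0.00048169$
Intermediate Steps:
$Q{\left(X \right)} = 1$ ($Q{\left(X \right)} = \frac{X}{X} = 1$)
$j = 2209$ ($j = 47^{2} = 2209$)
$\frac{1}{j + \left(P{\left(Q{\left(-11 \right)} \right)} - - \frac{12647}{12441}\right)} = \frac{1}{2209 - \left(134 - \frac{12647}{12441}\right)} = \frac{1}{2209 - \frac{1654447}{12441}} = \frac{1}{\frac{25827722}{12441}} = \frac{12441}{25827722}$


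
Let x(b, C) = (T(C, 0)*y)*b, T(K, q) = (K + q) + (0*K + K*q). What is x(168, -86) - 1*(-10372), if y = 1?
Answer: -4076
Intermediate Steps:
T(K, q) = K + q + K*q (T(K, q) = (K + q) + (0 + K*q) = (K + q) + K*q = K + q + K*q)
x(b, C) = C*b (x(b, C) = ((C + 0 + C*0)*1)*b = ((C + 0 + 0)*1)*b = (C*1)*b = C*b)
x(168, -86) - 1*(-10372) = -86*168 - 1*(-10372) = -14448 + 10372 = -4076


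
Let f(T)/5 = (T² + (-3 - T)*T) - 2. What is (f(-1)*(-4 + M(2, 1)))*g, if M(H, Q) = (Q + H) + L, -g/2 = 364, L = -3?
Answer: 14560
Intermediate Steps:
g = -728 (g = -2*364 = -728)
M(H, Q) = -3 + H + Q (M(H, Q) = (Q + H) - 3 = (H + Q) - 3 = -3 + H + Q)
f(T) = -10 + 5*T² + 5*T*(-3 - T) (f(T) = 5*((T² + (-3 - T)*T) - 2) = 5*((T² + T*(-3 - T)) - 2) = 5*(-2 + T² + T*(-3 - T)) = -10 + 5*T² + 5*T*(-3 - T))
(f(-1)*(-4 + M(2, 1)))*g = ((-10 - 15*(-1))*(-4 + (-3 + 2 + 1)))*(-728) = ((-10 + 15)*(-4 + 0))*(-728) = (5*(-4))*(-728) = -20*(-728) = 14560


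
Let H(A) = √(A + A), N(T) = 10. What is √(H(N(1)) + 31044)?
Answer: √(31044 + 2*√5) ≈ 176.21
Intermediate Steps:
H(A) = √2*√A (H(A) = √(2*A) = √2*√A)
√(H(N(1)) + 31044) = √(√2*√10 + 31044) = √(2*√5 + 31044) = √(31044 + 2*√5)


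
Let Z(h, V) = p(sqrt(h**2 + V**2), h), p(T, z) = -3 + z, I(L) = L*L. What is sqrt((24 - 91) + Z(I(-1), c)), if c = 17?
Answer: I*sqrt(69) ≈ 8.3066*I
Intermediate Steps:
I(L) = L**2
Z(h, V) = -3 + h
sqrt((24 - 91) + Z(I(-1), c)) = sqrt((24 - 91) + (-3 + (-1)**2)) = sqrt(-67 + (-3 + 1)) = sqrt(-67 - 2) = sqrt(-69) = I*sqrt(69)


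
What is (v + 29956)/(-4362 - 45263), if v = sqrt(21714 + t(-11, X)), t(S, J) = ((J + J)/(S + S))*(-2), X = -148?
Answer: -29956/49625 - sqrt(2624138)/545875 ≈ -0.60662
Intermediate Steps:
t(S, J) = -2*J/S (t(S, J) = ((2*J)/((2*S)))*(-2) = ((2*J)*(1/(2*S)))*(-2) = (J/S)*(-2) = -2*J/S)
v = sqrt(2624138)/11 (v = sqrt(21714 - 2*(-148)/(-11)) = sqrt(21714 - 2*(-148)*(-1/11)) = sqrt(21714 - 296/11) = sqrt(238558/11) = sqrt(2624138)/11 ≈ 147.27)
(v + 29956)/(-4362 - 45263) = (sqrt(2624138)/11 + 29956)/(-4362 - 45263) = (29956 + sqrt(2624138)/11)/(-49625) = (29956 + sqrt(2624138)/11)*(-1/49625) = -29956/49625 - sqrt(2624138)/545875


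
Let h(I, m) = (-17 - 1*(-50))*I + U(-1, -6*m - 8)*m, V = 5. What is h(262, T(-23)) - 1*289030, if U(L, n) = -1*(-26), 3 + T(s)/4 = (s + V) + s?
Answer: -284960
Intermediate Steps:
T(s) = 8 + 8*s (T(s) = -12 + 4*((s + 5) + s) = -12 + 4*((5 + s) + s) = -12 + 4*(5 + 2*s) = -12 + (20 + 8*s) = 8 + 8*s)
U(L, n) = 26
h(I, m) = 26*m + 33*I (h(I, m) = (-17 - 1*(-50))*I + 26*m = (-17 + 50)*I + 26*m = 33*I + 26*m = 26*m + 33*I)
h(262, T(-23)) - 1*289030 = (26*(8 + 8*(-23)) + 33*262) - 1*289030 = (26*(8 - 184) + 8646) - 289030 = (26*(-176) + 8646) - 289030 = (-4576 + 8646) - 289030 = 4070 - 289030 = -284960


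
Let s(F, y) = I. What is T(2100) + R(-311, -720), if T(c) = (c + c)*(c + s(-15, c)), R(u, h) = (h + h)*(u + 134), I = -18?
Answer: 8999280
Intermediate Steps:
s(F, y) = -18
R(u, h) = 2*h*(134 + u) (R(u, h) = (2*h)*(134 + u) = 2*h*(134 + u))
T(c) = 2*c*(-18 + c) (T(c) = (c + c)*(c - 18) = (2*c)*(-18 + c) = 2*c*(-18 + c))
T(2100) + R(-311, -720) = 2*2100*(-18 + 2100) + 2*(-720)*(134 - 311) = 2*2100*2082 + 2*(-720)*(-177) = 8744400 + 254880 = 8999280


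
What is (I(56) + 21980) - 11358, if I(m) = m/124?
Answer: 329296/31 ≈ 10622.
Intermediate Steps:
I(m) = m/124 (I(m) = m*(1/124) = m/124)
(I(56) + 21980) - 11358 = ((1/124)*56 + 21980) - 11358 = (14/31 + 21980) - 11358 = 681394/31 - 11358 = 329296/31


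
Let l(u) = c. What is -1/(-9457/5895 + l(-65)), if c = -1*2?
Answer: 5895/21247 ≈ 0.27745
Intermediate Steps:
c = -2
l(u) = -2
-1/(-9457/5895 + l(-65)) = -1/(-9457/5895 - 2) = -1/(-21247/5895) = -1*(-5895/21247) = 5895/21247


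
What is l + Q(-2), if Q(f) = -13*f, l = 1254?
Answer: 1280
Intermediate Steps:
l + Q(-2) = 1254 - 13*(-2) = 1254 + 26 = 1280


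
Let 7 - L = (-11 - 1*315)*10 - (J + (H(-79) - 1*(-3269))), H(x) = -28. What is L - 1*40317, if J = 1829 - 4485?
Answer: -36465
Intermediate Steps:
J = -2656
L = 3852 (L = 7 - ((-11 - 1*315)*10 - (-2656 + (-28 - 1*(-3269)))) = 7 - ((-11 - 315)*10 - (-2656 + (-28 + 3269))) = 7 - (-326*10 - (-2656 + 3241)) = 7 - (-3260 - 1*585) = 7 - (-3260 - 585) = 7 - 1*(-3845) = 7 + 3845 = 3852)
L - 1*40317 = 3852 - 1*40317 = 3852 - 40317 = -36465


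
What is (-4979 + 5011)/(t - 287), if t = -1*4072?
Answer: -32/4359 ≈ -0.0073411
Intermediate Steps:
t = -4072
(-4979 + 5011)/(t - 287) = (-4979 + 5011)/(-4072 - 287) = 32/(-4359) = 32*(-1/4359) = -32/4359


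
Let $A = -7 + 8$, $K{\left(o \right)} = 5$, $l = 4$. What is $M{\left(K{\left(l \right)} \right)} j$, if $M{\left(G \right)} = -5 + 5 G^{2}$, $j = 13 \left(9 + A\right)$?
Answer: $15600$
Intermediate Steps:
$A = 1$
$j = 130$ ($j = 13 \left(9 + 1\right) = 13 \cdot 10 = 130$)
$M{\left(K{\left(l \right)} \right)} j = \left(-5 + 5 \cdot 5^{2}\right) 130 = \left(-5 + 5 \cdot 25\right) 130 = \left(-5 + 125\right) 130 = 120 \cdot 130 = 15600$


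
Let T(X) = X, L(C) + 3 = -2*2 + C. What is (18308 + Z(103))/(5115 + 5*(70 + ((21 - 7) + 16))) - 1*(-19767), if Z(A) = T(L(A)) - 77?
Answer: 111010032/5615 ≈ 19770.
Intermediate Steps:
L(C) = -7 + C (L(C) = -3 + (-2*2 + C) = -3 + (-4 + C) = -7 + C)
Z(A) = -84 + A (Z(A) = (-7 + A) - 77 = -84 + A)
(18308 + Z(103))/(5115 + 5*(70 + ((21 - 7) + 16))) - 1*(-19767) = (18308 + (-84 + 103))/(5115 + 5*(70 + ((21 - 7) + 16))) - 1*(-19767) = (18308 + 19)/(5115 + 5*(70 + (14 + 16))) + 19767 = 18327/(5115 + 5*(70 + 30)) + 19767 = 18327/(5115 + 5*100) + 19767 = 18327/(5115 + 500) + 19767 = 18327/5615 + 19767 = 111010032/5615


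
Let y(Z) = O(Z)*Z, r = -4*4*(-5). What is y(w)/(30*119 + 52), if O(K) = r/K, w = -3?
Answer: 40/1811 ≈ 0.022087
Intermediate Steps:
r = 80 (r = -16*(-5) = 80)
O(K) = 80/K
y(Z) = 80 (y(Z) = (80/Z)*Z = 80)
y(w)/(30*119 + 52) = 80/(30*119 + 52) = 80/(3570 + 52) = 80/3622 = 80*(1/3622) = 40/1811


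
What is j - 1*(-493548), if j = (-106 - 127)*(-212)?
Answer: 542944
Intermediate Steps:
j = 49396 (j = -233*(-212) = 49396)
j - 1*(-493548) = 49396 - 1*(-493548) = 49396 + 493548 = 542944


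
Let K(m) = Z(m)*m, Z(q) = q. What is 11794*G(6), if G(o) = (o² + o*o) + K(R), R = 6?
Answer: 1273752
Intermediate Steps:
K(m) = m² (K(m) = m*m = m²)
G(o) = 36 + 2*o² (G(o) = (o² + o*o) + 6² = (o² + o²) + 36 = 2*o² + 36 = 36 + 2*o²)
11794*G(6) = 11794*(36 + 2*6²) = 11794*(36 + 2*36) = 11794*(36 + 72) = 11794*108 = 1273752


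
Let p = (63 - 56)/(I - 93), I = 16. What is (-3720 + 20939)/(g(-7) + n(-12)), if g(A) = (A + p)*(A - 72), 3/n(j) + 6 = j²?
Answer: 8712814/283463 ≈ 30.737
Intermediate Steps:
p = -1/11 (p = (63 - 56)/(16 - 93) = 7/(-77) = 7*(-1/77) = -1/11 ≈ -0.090909)
n(j) = 3/(-6 + j²)
g(A) = (-72 + A)*(-1/11 + A) (g(A) = (A - 1/11)*(A - 72) = (-1/11 + A)*(-72 + A) = (-72 + A)*(-1/11 + A))
(-3720 + 20939)/(g(-7) + n(-12)) = (-3720 + 20939)/((72/11 + (-7)² - 793/11*(-7)) + 3/(-6 + (-12)²)) = 17219/((72/11 + 49 + 5551/11) + 3/(-6 + 144)) = 17219/(6162/11 + 3/138) = 17219/(6162/11 + 3*(1/138)) = 17219/(6162/11 + 1/46) = 17219/(283463/506) = 17219*(506/283463) = 8712814/283463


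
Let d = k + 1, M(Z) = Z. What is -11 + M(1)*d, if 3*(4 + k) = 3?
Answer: -13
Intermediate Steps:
k = -3 (k = -4 + (⅓)*3 = -4 + 1 = -3)
d = -2 (d = -3 + 1 = -2)
-11 + M(1)*d = -11 + 1*(-2) = -11 - 2 = -13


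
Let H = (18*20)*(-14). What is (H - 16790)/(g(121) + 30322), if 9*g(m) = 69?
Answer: -65490/90989 ≈ -0.71976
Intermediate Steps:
g(m) = 23/3 (g(m) = (1/9)*69 = 23/3)
H = -5040 (H = 360*(-14) = -5040)
(H - 16790)/(g(121) + 30322) = (-5040 - 16790)/(23/3 + 30322) = -21830/90989/3 = -21830*3/90989 = -65490/90989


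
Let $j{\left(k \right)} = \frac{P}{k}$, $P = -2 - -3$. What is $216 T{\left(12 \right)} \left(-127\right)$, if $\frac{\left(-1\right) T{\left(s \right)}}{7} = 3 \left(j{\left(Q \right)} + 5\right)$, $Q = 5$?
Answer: $\frac{14977872}{5} \approx 2.9956 \cdot 10^{6}$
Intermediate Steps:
$P = 1$ ($P = -2 + 3 = 1$)
$j{\left(k \right)} = \frac{1}{k}$ ($j{\left(k \right)} = 1 \frac{1}{k} = \frac{1}{k}$)
$T{\left(s \right)} = - \frac{546}{5}$ ($T{\left(s \right)} = - 7 \cdot 3 \left(\frac{1}{5} + 5\right) = - 7 \cdot 3 \cdot \frac{26}{5} = \left(-7\right) \frac{78}{5} = - \frac{546}{5}$)
$216 T{\left(12 \right)} \left(-127\right) = 216 \left(- \frac{546}{5}\right) \left(-127\right) = \left(- \frac{117936}{5}\right) \left(-127\right) = \frac{14977872}{5}$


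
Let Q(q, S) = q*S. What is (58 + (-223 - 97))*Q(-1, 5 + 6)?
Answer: 2882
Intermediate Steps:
Q(q, S) = S*q
(58 + (-223 - 97))*Q(-1, 5 + 6) = (58 + (-223 - 97))*((5 + 6)*(-1)) = (58 - 320)*(11*(-1)) = -262*(-11) = 2882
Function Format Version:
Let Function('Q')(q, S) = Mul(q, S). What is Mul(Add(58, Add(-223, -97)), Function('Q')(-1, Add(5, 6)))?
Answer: 2882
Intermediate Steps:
Function('Q')(q, S) = Mul(S, q)
Mul(Add(58, Add(-223, -97)), Function('Q')(-1, Add(5, 6))) = Mul(Add(58, Add(-223, -97)), Mul(Add(5, 6), -1)) = Mul(Add(58, -320), Mul(11, -1)) = Mul(-262, -11) = 2882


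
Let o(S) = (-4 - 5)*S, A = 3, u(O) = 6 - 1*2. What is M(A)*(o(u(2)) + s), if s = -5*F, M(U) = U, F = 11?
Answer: -273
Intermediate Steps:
u(O) = 4 (u(O) = 6 - 2 = 4)
s = -55 (s = -5*11 = -55)
o(S) = -9*S
M(A)*(o(u(2)) + s) = 3*(-9*4 - 55) = 3*(-36 - 55) = 3*(-91) = -273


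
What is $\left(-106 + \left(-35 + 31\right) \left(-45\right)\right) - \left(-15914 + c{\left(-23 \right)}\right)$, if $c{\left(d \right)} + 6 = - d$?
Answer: $15971$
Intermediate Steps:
$c{\left(d \right)} = -6 - d$
$\left(-106 + \left(-35 + 31\right) \left(-45\right)\right) - \left(-15914 + c{\left(-23 \right)}\right) = \left(-106 + \left(-35 + 31\right) \left(-45\right)\right) + \left(15914 - \left(-6 - -23\right)\right) = \left(-106 - -180\right) + \left(15914 - \left(-6 + 23\right)\right) = \left(-106 + 180\right) + \left(15914 - 17\right) = 74 + \left(15914 - 17\right) = 74 + 15897 = 15971$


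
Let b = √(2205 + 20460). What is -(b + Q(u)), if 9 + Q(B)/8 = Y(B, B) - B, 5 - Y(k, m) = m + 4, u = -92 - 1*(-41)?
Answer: -752 - √22665 ≈ -902.55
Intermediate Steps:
u = -51 (u = -92 + 41 = -51)
Y(k, m) = 1 - m (Y(k, m) = 5 - (m + 4) = 5 - (4 + m) = 5 + (-4 - m) = 1 - m)
Q(B) = -64 - 16*B (Q(B) = -72 + 8*((1 - B) - B) = -72 + 8*(1 - 2*B) = -72 + (8 - 16*B) = -64 - 16*B)
b = √22665 ≈ 150.55
-(b + Q(u)) = -(√22665 + (-64 - 16*(-51))) = -(√22665 + (-64 + 816)) = -(√22665 + 752) = -(752 + √22665) = -752 - √22665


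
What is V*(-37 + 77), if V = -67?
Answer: -2680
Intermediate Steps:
V*(-37 + 77) = -67*(-37 + 77) = -67*40 = -2680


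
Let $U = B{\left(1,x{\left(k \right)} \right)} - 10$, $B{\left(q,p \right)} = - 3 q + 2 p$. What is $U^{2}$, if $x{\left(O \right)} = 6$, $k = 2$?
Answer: $1$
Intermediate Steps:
$U = -1$ ($U = \left(\left(-3\right) 1 + 2 \cdot 6\right) - 10 = \left(-3 + 12\right) - 10 = 9 - 10 = -1$)
$U^{2} = \left(-1\right)^{2} = 1$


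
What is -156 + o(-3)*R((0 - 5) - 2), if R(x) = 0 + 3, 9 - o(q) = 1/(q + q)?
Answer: -257/2 ≈ -128.50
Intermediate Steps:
o(q) = 9 - 1/(2*q) (o(q) = 9 - 1/(q + q) = 9 - 1/(2*q))
R(x) = 3
-156 + o(-3)*R((0 - 5) - 2) = -156 + (9 - 1/2/(-3))*3 = -156 + (9 - 1/2*(-1/3))*3 = -156 + (9 + 1/6)*3 = -156 + (55/6)*3 = -156 + 55/2 = -257/2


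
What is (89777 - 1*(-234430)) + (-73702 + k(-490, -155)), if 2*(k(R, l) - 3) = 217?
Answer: 501233/2 ≈ 2.5062e+5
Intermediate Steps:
k(R, l) = 223/2 (k(R, l) = 3 + (½)*217 = 3 + 217/2 = 223/2)
(89777 - 1*(-234430)) + (-73702 + k(-490, -155)) = (89777 - 1*(-234430)) + (-73702 + 223/2) = (89777 + 234430) - 147181/2 = 324207 - 147181/2 = 501233/2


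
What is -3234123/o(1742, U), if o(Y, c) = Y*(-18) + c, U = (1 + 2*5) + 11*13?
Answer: 3234123/31202 ≈ 103.65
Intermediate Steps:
U = 154 (U = (1 + 10) + 143 = 11 + 143 = 154)
o(Y, c) = c - 18*Y (o(Y, c) = -18*Y + c = c - 18*Y)
-3234123/o(1742, U) = -3234123/(154 - 18*1742) = -3234123/(154 - 31356) = -3234123/(-31202) = -3234123*(-1/31202) = 3234123/31202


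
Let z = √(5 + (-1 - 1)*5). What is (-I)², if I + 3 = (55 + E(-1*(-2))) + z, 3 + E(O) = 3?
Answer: (52 + I*√5)² ≈ 2699.0 + 232.55*I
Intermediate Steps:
z = I*√5 (z = √(5 - 2*5) = √(5 - 10) = √(-5) = I*√5 ≈ 2.2361*I)
E(O) = 0 (E(O) = -3 + 3 = 0)
I = 52 + I*√5 (I = -3 + ((55 + 0) + I*√5) = -3 + (55 + I*√5) = 52 + I*√5 ≈ 52.0 + 2.2361*I)
(-I)² = (-(52 + I*√5))² = (-52 - I*√5)²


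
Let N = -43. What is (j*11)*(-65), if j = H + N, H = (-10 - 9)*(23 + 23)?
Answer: 655655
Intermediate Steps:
H = -874 (H = -19*46 = -874)
j = -917 (j = -874 - 43 = -917)
(j*11)*(-65) = -917*11*(-65) = -10087*(-65) = 655655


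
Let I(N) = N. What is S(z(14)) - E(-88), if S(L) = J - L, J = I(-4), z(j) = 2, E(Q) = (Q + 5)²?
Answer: -6895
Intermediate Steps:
E(Q) = (5 + Q)²
J = -4
S(L) = -4 - L
S(z(14)) - E(-88) = (-4 - 1*2) - (5 - 88)² = (-4 - 2) - 1*(-83)² = -6 - 1*6889 = -6 - 6889 = -6895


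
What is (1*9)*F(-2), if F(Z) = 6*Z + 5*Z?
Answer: -198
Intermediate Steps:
F(Z) = 11*Z
(1*9)*F(-2) = (1*9)*(11*(-2)) = 9*(-22) = -198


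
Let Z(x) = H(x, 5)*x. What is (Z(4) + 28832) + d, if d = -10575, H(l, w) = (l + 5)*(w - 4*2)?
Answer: 18149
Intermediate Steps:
H(l, w) = (-8 + w)*(5 + l) (H(l, w) = (5 + l)*(w - 8) = (5 + l)*(-8 + w) = (-8 + w)*(5 + l))
Z(x) = x*(-15 - 3*x) (Z(x) = (-40 - 8*x + 5*5 + x*5)*x = (-40 - 8*x + 25 + 5*x)*x = (-15 - 3*x)*x = x*(-15 - 3*x))
(Z(4) + 28832) + d = (-3*4*(5 + 4) + 28832) - 10575 = (-3*4*9 + 28832) - 10575 = (-108 + 28832) - 10575 = 28724 - 10575 = 18149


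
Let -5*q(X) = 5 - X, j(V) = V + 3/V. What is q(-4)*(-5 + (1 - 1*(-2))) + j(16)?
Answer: 1583/80 ≈ 19.788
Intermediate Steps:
q(X) = -1 + X/5 (q(X) = -(5 - X)/5 = -1 + X/5)
q(-4)*(-5 + (1 - 1*(-2))) + j(16) = (-1 + (⅕)*(-4))*(-5 + (1 - 1*(-2))) + (16 + 3/16) = (-1 - ⅘)*(-5 + (1 + 2)) + (16 + 3*(1/16)) = -9*(-5 + 3)/5 + (16 + 3/16) = -9/5*(-2) + 259/16 = 18/5 + 259/16 = 1583/80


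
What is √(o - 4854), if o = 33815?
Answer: √28961 ≈ 170.18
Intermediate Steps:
√(o - 4854) = √(33815 - 4854) = √28961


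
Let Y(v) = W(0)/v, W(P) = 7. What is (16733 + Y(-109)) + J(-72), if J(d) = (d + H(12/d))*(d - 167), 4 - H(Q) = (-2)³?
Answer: 3386950/109 ≈ 31073.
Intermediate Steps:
H(Q) = 12 (H(Q) = 4 - 1*(-2)³ = 4 - 1*(-8) = 4 + 8 = 12)
J(d) = (-167 + d)*(12 + d) (J(d) = (d + 12)*(d - 167) = (12 + d)*(-167 + d) = (-167 + d)*(12 + d))
Y(v) = 7/v
(16733 + Y(-109)) + J(-72) = (16733 + 7/(-109)) + (-2004 + (-72)² - 155*(-72)) = (16733 + 7*(-1/109)) + (-2004 + 5184 + 11160) = (16733 - 7/109) + 14340 = 1823890/109 + 14340 = 3386950/109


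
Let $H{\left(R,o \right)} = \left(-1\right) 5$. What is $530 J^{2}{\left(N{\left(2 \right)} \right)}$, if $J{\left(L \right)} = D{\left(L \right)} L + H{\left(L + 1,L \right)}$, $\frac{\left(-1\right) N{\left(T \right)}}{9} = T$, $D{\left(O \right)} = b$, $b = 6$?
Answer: $6767570$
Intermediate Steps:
$D{\left(O \right)} = 6$
$H{\left(R,o \right)} = -5$
$N{\left(T \right)} = - 9 T$
$J{\left(L \right)} = -5 + 6 L$ ($J{\left(L \right)} = 6 L - 5 = -5 + 6 L$)
$530 J^{2}{\left(N{\left(2 \right)} \right)} = 530 \left(-5 + 6 \left(\left(-9\right) 2\right)\right)^{2} = 530 \left(-5 + 6 \left(-18\right)\right)^{2} = 530 \left(-5 - 108\right)^{2} = 530 \left(-113\right)^{2} = 530 \cdot 12769 = 6767570$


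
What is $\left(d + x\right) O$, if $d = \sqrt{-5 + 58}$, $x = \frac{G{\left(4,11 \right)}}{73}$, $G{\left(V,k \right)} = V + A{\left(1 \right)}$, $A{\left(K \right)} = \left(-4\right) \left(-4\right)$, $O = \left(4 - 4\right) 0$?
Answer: $0$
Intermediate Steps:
$O = 0$ ($O = 0 \cdot 0 = 0$)
$A{\left(K \right)} = 16$
$G{\left(V,k \right)} = 16 + V$ ($G{\left(V,k \right)} = V + 16 = 16 + V$)
$x = \frac{20}{73}$ ($x = \frac{16 + 4}{73} = 20 \cdot \frac{1}{73} = \frac{20}{73} \approx 0.27397$)
$d = \sqrt{53} \approx 7.2801$
$\left(d + x\right) O = \left(\sqrt{53} + \frac{20}{73}\right) 0 = \left(\frac{20}{73} + \sqrt{53}\right) 0 = 0$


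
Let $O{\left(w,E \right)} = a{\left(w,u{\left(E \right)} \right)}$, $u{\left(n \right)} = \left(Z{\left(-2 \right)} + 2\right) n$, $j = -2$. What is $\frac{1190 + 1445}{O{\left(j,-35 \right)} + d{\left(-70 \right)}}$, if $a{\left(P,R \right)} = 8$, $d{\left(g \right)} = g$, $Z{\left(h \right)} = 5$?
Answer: $- \frac{85}{2} \approx -42.5$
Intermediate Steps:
$u{\left(n \right)} = 7 n$ ($u{\left(n \right)} = \left(5 + 2\right) n = 7 n$)
$O{\left(w,E \right)} = 8$
$\frac{1190 + 1445}{O{\left(j,-35 \right)} + d{\left(-70 \right)}} = \frac{1190 + 1445}{8 - 70} = \frac{2635}{-62} = 2635 \left(- \frac{1}{62}\right) = - \frac{85}{2}$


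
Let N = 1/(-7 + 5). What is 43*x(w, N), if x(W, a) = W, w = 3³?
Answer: 1161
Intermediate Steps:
w = 27
N = -½ (N = 1/(-2) = -½ ≈ -0.50000)
43*x(w, N) = 43*27 = 1161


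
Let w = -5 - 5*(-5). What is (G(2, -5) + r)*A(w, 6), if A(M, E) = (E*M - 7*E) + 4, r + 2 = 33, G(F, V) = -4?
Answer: 2214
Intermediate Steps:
r = 31 (r = -2 + 33 = 31)
w = 20 (w = -5 + 25 = 20)
A(M, E) = 4 - 7*E + E*M (A(M, E) = (-7*E + E*M) + 4 = 4 - 7*E + E*M)
(G(2, -5) + r)*A(w, 6) = (-4 + 31)*(4 - 7*6 + 6*20) = 27*(4 - 42 + 120) = 27*82 = 2214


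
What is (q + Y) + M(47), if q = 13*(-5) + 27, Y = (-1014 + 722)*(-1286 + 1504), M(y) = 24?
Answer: -63670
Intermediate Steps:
Y = -63656 (Y = -292*218 = -63656)
q = -38 (q = -65 + 27 = -38)
(q + Y) + M(47) = (-38 - 63656) + 24 = -63694 + 24 = -63670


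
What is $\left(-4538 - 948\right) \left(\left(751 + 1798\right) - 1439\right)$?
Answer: $-6089460$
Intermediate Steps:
$\left(-4538 - 948\right) \left(\left(751 + 1798\right) - 1439\right) = - 5486 \left(2549 - 1439\right) = \left(-5486\right) 1110 = -6089460$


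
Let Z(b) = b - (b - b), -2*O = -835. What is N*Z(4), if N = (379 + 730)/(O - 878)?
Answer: -8872/921 ≈ -9.6330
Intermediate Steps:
O = 835/2 (O = -½*(-835) = 835/2 ≈ 417.50)
Z(b) = b (Z(b) = b - 1*0 = b + 0 = b)
N = -2218/921 (N = (379 + 730)/(835/2 - 878) = 1109/(-921/2) = 1109*(-2/921) = -2218/921 ≈ -2.4083)
N*Z(4) = -2218/921*4 = -8872/921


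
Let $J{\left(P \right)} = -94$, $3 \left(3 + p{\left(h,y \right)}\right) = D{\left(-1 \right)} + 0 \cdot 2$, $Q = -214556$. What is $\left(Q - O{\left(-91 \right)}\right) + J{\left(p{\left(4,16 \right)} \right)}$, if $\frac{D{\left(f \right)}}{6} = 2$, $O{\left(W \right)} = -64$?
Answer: $-214586$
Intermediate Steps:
$D{\left(f \right)} = 12$ ($D{\left(f \right)} = 6 \cdot 2 = 12$)
$p{\left(h,y \right)} = 1$ ($p{\left(h,y \right)} = -3 + \frac{12 + 0 \cdot 2}{3} = -3 + \frac{12 + 0}{3} = -3 + \frac{1}{3} \cdot 12 = -3 + 4 = 1$)
$\left(Q - O{\left(-91 \right)}\right) + J{\left(p{\left(4,16 \right)} \right)} = \left(-214556 - -64\right) - 94 = \left(-214556 + 64\right) - 94 = -214492 - 94 = -214586$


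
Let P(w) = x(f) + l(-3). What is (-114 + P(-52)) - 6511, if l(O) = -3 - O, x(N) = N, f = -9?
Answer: -6634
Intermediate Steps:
P(w) = -9 (P(w) = -9 + (-3 - 1*(-3)) = -9 + (-3 + 3) = -9 + 0 = -9)
(-114 + P(-52)) - 6511 = (-114 - 9) - 6511 = -123 - 6511 = -6634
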